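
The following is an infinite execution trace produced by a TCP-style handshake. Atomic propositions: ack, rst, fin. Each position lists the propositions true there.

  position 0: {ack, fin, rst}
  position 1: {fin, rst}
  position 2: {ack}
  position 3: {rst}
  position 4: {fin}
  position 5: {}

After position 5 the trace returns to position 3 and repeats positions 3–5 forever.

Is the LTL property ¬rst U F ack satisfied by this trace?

Walking from position 0: F ack first holds at position 0, and ¬rst holds at every earlier position along the way, so ¬rst U F ack holds.

Yes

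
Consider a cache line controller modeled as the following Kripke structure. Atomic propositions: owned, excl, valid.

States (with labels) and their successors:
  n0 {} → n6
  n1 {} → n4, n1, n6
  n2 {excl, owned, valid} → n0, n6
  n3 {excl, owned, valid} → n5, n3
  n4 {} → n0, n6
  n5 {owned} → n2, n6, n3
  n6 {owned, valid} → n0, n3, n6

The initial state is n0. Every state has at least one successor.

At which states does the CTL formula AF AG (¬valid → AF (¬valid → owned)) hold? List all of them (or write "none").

{n0, n2, n3, n4, n5, n6}

States satisfying AG (¬valid → AF (¬valid → owned)): {n0, n2, n3, n4, n5, n6}.
States satisfying AF AG (¬valid → AF (¬valid → owned)): {n0, n2, n3, n4, n5, n6}.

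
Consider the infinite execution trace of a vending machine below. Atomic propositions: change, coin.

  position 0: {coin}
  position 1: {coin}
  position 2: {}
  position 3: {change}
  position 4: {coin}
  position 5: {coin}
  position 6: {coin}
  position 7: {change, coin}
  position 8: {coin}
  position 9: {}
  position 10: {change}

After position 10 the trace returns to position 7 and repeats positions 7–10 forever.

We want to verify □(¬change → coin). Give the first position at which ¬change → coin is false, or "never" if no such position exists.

2

Check ¬change → coin at each position in order: 0 ✓, 1 ✓.
At position 2 the labels are {}, so ¬change → coin is false there. This is the first violation.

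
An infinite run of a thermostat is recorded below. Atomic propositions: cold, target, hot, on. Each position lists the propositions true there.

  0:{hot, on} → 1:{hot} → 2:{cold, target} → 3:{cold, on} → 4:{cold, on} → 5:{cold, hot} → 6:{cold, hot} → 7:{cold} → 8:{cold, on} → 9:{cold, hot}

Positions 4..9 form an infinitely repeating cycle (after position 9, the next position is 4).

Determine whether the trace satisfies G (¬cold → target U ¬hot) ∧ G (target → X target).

¬cold → target U ¬hot must hold at every position from 0 onward. It fails at position 0, so G (¬cold → target U ¬hot) is false.
Positions where ¬cold holds: 0, 1.
Check target U ¬hot at each: 0→fails, 1→fails.
target → X target must hold at every position from 0 onward. It fails at position 2, so G (target → X target) is false.
Positions where target holds: 2.
Check X target at each: 2→fails.
At position 0: G (¬cold → target U ¬hot) is false; G (target → X target) is false; so G (¬cold → target U ¬hot) ∧ G (target → X target) is false.

No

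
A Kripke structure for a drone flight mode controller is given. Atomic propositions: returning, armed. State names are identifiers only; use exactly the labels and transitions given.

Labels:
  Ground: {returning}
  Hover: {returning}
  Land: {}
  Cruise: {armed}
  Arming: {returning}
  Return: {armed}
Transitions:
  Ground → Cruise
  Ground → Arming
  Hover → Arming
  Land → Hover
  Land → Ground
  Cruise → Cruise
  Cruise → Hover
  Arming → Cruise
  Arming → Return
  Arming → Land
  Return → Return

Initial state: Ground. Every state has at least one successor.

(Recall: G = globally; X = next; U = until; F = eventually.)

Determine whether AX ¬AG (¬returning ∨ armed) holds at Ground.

States satisfying ¬AG (¬returning ∨ armed): {Ground, Hover, Land, Cruise, Arming}.
States satisfying AX ¬AG (¬returning ∨ armed): {Ground, Hover, Land, Cruise}.
Ground ∈ Sat(AX ¬AG (¬returning ∨ armed)).

Holds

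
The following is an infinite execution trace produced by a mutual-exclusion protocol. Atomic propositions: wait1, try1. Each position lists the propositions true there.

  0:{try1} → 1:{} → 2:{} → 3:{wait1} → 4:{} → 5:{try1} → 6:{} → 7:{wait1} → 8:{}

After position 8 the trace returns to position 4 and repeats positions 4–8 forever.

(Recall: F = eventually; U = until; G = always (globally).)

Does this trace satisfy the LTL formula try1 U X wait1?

Walking from position 0: at position 1, X wait1 has not yet held and try1 fails, so try1 U X wait1 is false.

Violated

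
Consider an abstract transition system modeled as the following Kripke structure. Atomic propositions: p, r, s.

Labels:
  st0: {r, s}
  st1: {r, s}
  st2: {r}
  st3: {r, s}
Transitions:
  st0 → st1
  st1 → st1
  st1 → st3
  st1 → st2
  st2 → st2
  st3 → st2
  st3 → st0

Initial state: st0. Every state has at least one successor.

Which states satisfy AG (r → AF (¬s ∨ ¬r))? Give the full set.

States satisfying r → AF (¬s ∨ ¬r): {st2}.
States satisfying AG (r → AF (¬s ∨ ¬r)): {st2}.

{st2}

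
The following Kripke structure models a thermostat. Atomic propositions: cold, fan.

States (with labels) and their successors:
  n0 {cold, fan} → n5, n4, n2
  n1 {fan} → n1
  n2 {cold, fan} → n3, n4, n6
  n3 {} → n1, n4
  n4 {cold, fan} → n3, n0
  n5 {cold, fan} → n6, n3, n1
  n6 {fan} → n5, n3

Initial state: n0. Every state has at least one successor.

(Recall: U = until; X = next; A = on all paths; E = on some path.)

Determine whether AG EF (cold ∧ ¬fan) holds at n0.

States satisfying EF (cold ∧ ¬fan): ∅.
States satisfying AG EF (cold ∧ ¬fan): ∅.
n0 is reachable from n0 and violates EF (cold ∧ ¬fan), so AG fails at n0.
n0 ∉ Sat(AG EF (cold ∧ ¬fan)).

No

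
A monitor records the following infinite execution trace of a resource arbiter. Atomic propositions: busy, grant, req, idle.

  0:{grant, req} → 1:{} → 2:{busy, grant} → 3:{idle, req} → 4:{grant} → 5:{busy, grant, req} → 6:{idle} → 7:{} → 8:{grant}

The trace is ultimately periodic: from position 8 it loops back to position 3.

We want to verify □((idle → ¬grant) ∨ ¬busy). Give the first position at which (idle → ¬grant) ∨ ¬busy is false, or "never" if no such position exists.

never

(idle → ¬grant) ∨ ¬busy holds at every position 0..8, and those are all the positions the trace ever visits, so the invariant □((idle → ¬grant) ∨ ¬busy) is never violated.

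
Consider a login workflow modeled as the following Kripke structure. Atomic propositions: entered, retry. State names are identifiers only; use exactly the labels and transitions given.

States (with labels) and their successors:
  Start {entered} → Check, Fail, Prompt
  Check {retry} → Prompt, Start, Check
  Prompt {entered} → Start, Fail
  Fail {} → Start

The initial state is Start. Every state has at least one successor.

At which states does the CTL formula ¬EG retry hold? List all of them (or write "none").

States satisfying retry: {Check}.
States satisfying EG retry: {Check}.
States satisfying ¬EG retry: {Start, Prompt, Fail}.

{Start, Prompt, Fail}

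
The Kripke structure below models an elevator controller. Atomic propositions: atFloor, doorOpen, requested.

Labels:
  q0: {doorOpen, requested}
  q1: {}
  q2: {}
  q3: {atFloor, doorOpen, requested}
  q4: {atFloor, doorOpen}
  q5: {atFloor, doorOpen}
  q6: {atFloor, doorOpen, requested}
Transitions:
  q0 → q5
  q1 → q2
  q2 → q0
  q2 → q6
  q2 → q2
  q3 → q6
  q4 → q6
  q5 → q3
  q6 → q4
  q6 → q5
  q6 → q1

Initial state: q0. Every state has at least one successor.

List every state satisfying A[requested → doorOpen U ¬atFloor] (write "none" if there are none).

{q0, q1, q2}

States satisfying requested → doorOpen: {q0, q1, q2, q3, q4, q5, q6}.
States satisfying ¬atFloor: {q0, q1, q2}.
States satisfying A[requested → doorOpen U ¬atFloor]: {q0, q1, q2}.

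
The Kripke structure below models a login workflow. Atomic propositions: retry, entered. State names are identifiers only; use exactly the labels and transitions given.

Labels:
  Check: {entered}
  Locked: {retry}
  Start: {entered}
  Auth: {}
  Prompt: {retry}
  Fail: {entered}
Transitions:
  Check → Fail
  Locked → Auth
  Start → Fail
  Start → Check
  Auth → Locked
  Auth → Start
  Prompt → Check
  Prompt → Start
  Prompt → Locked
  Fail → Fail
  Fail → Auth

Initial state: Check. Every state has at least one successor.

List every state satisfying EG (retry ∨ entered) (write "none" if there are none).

{Check, Start, Prompt, Fail}

States satisfying retry ∨ entered: {Check, Locked, Start, Prompt, Fail}.
States satisfying EG (retry ∨ entered): {Check, Start, Prompt, Fail}.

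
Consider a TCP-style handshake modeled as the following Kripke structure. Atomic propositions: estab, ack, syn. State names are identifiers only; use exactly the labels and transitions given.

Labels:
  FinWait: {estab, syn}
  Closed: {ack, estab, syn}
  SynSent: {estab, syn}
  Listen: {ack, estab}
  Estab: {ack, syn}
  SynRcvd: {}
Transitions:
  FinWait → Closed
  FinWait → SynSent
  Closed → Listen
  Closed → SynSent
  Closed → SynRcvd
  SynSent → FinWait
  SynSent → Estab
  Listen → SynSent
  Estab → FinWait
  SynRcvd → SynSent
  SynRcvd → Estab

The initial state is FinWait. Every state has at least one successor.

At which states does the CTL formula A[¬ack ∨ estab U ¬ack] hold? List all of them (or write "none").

States satisfying ¬ack ∨ estab: {FinWait, Closed, SynSent, Listen, SynRcvd}.
States satisfying ¬ack: {FinWait, SynSent, SynRcvd}.
States satisfying A[¬ack ∨ estab U ¬ack]: {FinWait, Closed, SynSent, Listen, SynRcvd}.

{FinWait, Closed, SynSent, Listen, SynRcvd}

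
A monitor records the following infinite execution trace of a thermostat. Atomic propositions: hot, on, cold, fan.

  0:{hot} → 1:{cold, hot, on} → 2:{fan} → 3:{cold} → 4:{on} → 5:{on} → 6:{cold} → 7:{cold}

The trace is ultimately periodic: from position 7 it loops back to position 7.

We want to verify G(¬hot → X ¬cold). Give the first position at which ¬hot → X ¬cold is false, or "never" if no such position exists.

Check ¬hot → X ¬cold at each position in order: 0 ✓, 1 ✓.
At position 2 the labels are {fan} and the next position 3 has {cold}, so ¬hot → X ¬cold is false there. This is the first violation.

2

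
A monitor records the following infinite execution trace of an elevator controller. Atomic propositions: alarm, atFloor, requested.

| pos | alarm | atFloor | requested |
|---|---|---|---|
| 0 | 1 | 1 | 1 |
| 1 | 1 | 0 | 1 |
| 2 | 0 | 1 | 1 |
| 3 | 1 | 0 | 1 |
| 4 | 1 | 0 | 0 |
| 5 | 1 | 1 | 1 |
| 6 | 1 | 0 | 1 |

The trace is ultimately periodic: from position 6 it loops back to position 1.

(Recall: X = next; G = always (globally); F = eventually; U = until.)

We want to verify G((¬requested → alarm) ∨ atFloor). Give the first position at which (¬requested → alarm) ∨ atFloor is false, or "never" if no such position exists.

(¬requested → alarm) ∨ atFloor holds at every position 0..6, and those are all the positions the trace ever visits, so the invariant G((¬requested → alarm) ∨ atFloor) is never violated.

never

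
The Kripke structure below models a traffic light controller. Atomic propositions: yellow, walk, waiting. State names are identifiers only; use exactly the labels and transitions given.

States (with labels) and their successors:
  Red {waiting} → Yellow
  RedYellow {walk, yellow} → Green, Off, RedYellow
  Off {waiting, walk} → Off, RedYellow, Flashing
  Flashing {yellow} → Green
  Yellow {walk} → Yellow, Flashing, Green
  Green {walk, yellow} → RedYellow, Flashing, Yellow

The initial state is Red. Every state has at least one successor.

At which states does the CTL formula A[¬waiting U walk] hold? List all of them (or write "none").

{RedYellow, Off, Flashing, Yellow, Green}

States satisfying ¬waiting: {RedYellow, Flashing, Yellow, Green}.
States satisfying walk: {RedYellow, Off, Yellow, Green}.
States satisfying A[¬waiting U walk]: {RedYellow, Off, Flashing, Yellow, Green}.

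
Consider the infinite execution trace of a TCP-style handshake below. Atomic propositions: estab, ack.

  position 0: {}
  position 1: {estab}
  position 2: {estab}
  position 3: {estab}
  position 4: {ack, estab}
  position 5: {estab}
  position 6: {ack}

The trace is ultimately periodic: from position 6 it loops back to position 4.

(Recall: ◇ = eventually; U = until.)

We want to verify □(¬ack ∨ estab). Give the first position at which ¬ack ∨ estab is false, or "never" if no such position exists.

6

Check ¬ack ∨ estab at each position in order: 0 ✓, 1 ✓, 2 ✓, 3 ✓, 4 ✓, 5 ✓.
At position 6 the labels are {ack}, so ¬ack ∨ estab is false there. This is the first violation.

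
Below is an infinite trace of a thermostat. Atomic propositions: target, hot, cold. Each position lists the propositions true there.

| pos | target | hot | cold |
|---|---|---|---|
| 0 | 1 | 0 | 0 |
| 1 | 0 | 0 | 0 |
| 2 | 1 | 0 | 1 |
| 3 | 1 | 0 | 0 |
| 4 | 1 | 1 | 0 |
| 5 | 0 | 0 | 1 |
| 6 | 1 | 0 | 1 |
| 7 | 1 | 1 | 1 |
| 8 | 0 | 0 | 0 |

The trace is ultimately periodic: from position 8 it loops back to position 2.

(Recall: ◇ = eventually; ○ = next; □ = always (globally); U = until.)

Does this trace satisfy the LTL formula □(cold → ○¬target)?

Violated

cold → ○¬target must hold at every position from 0 onward. It fails at position 2, so □(cold → ○¬target) is false.
Positions where cold holds: 2, 5, 6, 7.
Check ○¬target at each: 2→fails, 5→fails, 6→fails, 7→ok.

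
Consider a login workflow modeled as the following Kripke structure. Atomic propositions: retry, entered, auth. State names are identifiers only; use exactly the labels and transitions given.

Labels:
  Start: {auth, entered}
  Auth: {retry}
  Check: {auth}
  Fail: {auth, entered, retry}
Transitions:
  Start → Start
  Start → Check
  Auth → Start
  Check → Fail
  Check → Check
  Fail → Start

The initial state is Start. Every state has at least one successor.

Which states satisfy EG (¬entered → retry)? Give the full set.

States satisfying ¬entered → retry: {Start, Auth, Fail}.
States satisfying EG (¬entered → retry): {Start, Auth, Fail}.

{Start, Auth, Fail}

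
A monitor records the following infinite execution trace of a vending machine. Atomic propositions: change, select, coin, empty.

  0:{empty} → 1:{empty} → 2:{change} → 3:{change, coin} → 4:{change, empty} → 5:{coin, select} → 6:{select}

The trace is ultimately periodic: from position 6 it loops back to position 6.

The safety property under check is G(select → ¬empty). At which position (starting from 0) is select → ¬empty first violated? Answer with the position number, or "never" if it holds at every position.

never

select → ¬empty holds at every position 0..6, and those are all the positions the trace ever visits, so the invariant G(select → ¬empty) is never violated.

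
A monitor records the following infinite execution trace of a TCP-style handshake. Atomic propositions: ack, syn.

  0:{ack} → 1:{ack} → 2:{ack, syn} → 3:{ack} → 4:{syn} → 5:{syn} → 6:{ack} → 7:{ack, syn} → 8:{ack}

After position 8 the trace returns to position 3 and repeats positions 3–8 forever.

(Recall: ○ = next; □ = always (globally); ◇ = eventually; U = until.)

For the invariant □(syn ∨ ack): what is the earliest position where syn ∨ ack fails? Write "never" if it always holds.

syn ∨ ack holds at every position 0..8, and those are all the positions the trace ever visits, so the invariant □(syn ∨ ack) is never violated.

never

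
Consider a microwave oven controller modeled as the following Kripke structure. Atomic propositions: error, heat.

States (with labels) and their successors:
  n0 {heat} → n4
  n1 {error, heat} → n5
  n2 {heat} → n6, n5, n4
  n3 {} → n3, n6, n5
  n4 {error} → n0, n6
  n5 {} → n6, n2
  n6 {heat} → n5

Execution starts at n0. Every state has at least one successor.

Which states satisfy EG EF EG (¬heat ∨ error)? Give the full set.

{n3}

States satisfying EF EG (¬heat ∨ error): {n3}.
States satisfying EG EF EG (¬heat ∨ error): {n3}.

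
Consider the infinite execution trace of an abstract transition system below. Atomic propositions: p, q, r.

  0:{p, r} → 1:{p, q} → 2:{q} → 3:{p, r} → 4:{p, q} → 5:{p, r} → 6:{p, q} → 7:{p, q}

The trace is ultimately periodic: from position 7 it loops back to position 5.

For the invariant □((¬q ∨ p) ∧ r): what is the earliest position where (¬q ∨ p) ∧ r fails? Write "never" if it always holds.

Check (¬q ∨ p) ∧ r at each position in order: 0 ✓.
At position 1 the labels are {p, q}, so (¬q ∨ p) ∧ r is false there. This is the first violation.

1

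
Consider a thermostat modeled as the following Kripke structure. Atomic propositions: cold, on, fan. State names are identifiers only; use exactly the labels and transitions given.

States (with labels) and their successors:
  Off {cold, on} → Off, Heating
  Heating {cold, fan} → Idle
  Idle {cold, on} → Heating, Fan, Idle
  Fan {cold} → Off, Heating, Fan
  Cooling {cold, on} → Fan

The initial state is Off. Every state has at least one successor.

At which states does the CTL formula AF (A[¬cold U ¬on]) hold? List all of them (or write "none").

States satisfying A[¬cold U ¬on]: {Heating, Fan}.
States satisfying AF (A[¬cold U ¬on]): {Heating, Fan, Cooling}.

{Heating, Fan, Cooling}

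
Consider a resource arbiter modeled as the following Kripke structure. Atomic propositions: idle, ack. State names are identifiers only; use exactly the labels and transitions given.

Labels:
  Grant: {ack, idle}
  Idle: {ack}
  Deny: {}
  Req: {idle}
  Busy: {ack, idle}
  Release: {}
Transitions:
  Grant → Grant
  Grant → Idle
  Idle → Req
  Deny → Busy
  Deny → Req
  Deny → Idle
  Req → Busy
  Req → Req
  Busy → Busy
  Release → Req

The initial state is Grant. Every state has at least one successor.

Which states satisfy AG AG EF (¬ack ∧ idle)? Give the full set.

States satisfying AG EF (¬ack ∧ idle): ∅.
States satisfying AG AG EF (¬ack ∧ idle): ∅.

none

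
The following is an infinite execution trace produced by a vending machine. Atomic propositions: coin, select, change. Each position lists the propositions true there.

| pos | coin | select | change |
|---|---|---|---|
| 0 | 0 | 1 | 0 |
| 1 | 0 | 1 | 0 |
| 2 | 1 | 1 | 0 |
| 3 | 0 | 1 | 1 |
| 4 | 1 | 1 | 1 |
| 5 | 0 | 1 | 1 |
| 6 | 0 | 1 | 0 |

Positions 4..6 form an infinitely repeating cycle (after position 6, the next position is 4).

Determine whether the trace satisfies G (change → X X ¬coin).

change → X X ¬coin must hold at every position from 0 onward. It fails at position 5, so G (change → X X ¬coin) is false.
Positions where change holds: 3, 4, 5.
Check X X ¬coin at each: 3→ok, 4→ok, 5→fails.

Violated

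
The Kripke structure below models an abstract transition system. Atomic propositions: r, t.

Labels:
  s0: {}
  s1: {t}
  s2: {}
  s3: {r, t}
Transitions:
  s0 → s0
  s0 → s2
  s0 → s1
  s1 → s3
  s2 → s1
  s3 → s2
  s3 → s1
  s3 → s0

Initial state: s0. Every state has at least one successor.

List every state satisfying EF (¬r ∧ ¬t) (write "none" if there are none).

States satisfying ¬r ∧ ¬t: {s0, s2}.
States satisfying EF (¬r ∧ ¬t): {s0, s1, s2, s3}.

{s0, s1, s2, s3}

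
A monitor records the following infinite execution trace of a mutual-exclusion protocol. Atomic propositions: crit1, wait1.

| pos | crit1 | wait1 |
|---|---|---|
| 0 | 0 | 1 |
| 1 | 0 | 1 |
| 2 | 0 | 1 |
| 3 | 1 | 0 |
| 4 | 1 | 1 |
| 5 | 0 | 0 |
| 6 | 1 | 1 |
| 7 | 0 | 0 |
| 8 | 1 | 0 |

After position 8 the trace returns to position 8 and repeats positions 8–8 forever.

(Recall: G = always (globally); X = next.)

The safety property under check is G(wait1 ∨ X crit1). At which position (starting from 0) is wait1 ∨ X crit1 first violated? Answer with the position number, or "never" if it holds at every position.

never

wait1 ∨ X crit1 holds at every position 0..8, and those are all the positions the trace ever visits, so the invariant G(wait1 ∨ X crit1) is never violated.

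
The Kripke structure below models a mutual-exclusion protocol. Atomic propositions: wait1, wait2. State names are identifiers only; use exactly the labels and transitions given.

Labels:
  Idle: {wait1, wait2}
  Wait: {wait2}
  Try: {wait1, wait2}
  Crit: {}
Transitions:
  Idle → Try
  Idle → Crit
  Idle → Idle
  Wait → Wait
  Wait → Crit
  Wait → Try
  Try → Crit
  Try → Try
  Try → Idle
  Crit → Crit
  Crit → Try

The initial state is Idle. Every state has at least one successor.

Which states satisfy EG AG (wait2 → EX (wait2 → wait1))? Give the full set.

{Idle, Wait, Try, Crit}

States satisfying AG (wait2 → EX (wait2 → wait1)): {Idle, Wait, Try, Crit}.
States satisfying EG AG (wait2 → EX (wait2 → wait1)): {Idle, Wait, Try, Crit}.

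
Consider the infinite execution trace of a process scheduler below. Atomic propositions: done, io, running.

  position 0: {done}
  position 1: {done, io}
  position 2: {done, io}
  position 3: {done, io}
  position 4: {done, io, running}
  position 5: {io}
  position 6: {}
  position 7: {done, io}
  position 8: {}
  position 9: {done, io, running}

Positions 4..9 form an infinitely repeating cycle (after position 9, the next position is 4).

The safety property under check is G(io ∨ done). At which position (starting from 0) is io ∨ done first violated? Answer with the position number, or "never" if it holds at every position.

Check io ∨ done at each position in order: 0 ✓, 1 ✓, 2 ✓, 3 ✓, 4 ✓, 5 ✓.
At position 6 the labels are {}, so io ∨ done is false there. This is the first violation.

6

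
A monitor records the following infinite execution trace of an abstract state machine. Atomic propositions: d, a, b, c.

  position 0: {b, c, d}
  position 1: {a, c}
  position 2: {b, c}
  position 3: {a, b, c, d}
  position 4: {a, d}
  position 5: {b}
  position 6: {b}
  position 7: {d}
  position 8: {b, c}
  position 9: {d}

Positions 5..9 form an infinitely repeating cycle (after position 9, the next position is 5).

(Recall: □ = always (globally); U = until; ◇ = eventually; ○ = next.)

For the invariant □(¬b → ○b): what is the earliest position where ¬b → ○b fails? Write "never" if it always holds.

¬b → ○b holds at every position 0..9, and those are all the positions the trace ever visits, so the invariant □(¬b → ○b) is never violated.

never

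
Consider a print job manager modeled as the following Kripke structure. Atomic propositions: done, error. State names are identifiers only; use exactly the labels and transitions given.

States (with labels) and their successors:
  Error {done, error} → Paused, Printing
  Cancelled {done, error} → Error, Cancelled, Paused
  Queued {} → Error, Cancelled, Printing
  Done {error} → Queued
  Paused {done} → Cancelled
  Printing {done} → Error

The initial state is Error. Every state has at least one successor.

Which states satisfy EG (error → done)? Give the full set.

States satisfying error → done: {Error, Cancelled, Queued, Paused, Printing}.
States satisfying EG (error → done): {Error, Cancelled, Queued, Paused, Printing}.

{Error, Cancelled, Queued, Paused, Printing}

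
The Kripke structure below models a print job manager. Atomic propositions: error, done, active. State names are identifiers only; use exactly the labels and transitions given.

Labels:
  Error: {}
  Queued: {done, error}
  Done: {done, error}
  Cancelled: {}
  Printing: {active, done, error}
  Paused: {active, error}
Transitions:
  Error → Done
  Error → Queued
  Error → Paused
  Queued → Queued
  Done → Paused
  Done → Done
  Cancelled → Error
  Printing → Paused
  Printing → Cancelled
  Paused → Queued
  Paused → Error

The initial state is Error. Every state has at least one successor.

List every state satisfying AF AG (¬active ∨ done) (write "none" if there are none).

States satisfying AG (¬active ∨ done): {Queued}.
States satisfying AF AG (¬active ∨ done): {Queued}.

{Queued}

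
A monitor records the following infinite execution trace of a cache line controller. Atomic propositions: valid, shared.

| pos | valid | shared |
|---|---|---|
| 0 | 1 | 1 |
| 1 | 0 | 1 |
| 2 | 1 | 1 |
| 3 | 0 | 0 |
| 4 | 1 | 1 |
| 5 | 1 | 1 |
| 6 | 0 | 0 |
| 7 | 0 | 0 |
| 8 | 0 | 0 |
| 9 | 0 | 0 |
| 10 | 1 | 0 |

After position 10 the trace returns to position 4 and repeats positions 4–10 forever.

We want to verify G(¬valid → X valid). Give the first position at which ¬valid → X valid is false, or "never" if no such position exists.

6

Check ¬valid → X valid at each position in order: 0 ✓, 1 ✓, 2 ✓, 3 ✓, 4 ✓, 5 ✓.
At position 6 the labels are {} and the next position 7 has {}, so ¬valid → X valid is false there. This is the first violation.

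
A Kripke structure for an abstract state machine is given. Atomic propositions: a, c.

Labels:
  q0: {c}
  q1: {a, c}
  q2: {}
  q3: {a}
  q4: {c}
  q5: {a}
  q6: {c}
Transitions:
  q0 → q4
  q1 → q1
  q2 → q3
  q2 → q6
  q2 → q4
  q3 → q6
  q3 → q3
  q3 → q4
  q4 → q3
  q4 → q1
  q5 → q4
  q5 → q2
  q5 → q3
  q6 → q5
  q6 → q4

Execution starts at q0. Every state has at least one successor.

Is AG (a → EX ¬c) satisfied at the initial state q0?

States satisfying a → EX ¬c: {q0, q2, q3, q4, q5, q6}.
States satisfying AG (a → EX ¬c): ∅.
q1 is reachable from q0 and violates a → EX ¬c, so AG fails at q0.
q0 ∉ Sat(AG (a → EX ¬c)).

Violated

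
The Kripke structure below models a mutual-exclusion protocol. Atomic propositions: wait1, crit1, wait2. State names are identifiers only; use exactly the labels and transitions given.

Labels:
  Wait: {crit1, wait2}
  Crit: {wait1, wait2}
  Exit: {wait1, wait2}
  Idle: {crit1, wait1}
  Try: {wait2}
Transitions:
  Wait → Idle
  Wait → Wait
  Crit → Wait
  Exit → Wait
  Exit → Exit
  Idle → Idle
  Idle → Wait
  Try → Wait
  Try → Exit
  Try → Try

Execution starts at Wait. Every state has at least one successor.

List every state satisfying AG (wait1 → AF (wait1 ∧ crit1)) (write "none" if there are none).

States satisfying wait1 → AF (wait1 ∧ crit1): {Wait, Idle, Try}.
States satisfying AG (wait1 → AF (wait1 ∧ crit1)): {Wait, Idle}.

{Wait, Idle}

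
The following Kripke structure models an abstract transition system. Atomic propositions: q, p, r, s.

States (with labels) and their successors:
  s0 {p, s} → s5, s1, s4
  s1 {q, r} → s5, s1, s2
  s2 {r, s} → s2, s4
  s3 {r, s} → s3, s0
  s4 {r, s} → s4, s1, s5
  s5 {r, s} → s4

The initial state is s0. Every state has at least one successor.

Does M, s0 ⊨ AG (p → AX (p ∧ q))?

States satisfying p → AX (p ∧ q): {s1, s2, s3, s4, s5}.
States satisfying AG (p → AX (p ∧ q)): {s1, s2, s4, s5}.
s0 is reachable from s0 and violates p → AX (p ∧ q), so AG fails at s0.
s0 ∉ Sat(AG (p → AX (p ∧ q))).

Violated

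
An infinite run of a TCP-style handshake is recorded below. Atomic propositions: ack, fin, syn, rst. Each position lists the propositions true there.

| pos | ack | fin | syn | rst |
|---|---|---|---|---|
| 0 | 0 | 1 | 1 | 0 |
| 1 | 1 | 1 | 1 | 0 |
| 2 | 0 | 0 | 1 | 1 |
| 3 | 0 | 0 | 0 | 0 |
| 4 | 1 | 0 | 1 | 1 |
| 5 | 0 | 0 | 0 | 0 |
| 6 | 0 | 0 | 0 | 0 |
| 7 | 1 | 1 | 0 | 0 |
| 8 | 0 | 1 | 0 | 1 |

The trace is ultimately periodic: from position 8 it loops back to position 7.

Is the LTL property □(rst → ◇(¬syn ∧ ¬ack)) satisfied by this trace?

rst → ◇(¬syn ∧ ¬ack) holds at every position 0..8, and those are all positions ever visited, so □(rst → ◇(¬syn ∧ ¬ack)) holds.
Positions where rst holds: 2, 4, 8.
Check ◇(¬syn ∧ ¬ack) at each: 2→ok, 4→ok, 8→ok.

Satisfied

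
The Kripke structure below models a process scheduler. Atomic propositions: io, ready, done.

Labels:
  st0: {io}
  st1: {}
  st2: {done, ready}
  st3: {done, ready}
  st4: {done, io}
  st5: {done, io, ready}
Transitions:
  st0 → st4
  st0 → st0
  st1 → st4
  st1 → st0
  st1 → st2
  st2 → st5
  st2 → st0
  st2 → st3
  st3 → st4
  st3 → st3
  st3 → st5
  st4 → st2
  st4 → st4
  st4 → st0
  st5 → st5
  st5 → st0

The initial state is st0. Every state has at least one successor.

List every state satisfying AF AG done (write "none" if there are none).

States satisfying AG done: ∅.
States satisfying AF AG done: ∅.

none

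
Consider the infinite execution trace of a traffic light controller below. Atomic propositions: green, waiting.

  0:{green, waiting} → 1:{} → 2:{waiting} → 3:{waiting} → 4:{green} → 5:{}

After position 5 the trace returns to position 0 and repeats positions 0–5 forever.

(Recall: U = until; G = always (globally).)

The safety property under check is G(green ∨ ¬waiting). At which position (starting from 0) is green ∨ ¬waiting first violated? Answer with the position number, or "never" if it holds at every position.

Check green ∨ ¬waiting at each position in order: 0 ✓, 1 ✓.
At position 2 the labels are {waiting}, so green ∨ ¬waiting is false there. This is the first violation.

2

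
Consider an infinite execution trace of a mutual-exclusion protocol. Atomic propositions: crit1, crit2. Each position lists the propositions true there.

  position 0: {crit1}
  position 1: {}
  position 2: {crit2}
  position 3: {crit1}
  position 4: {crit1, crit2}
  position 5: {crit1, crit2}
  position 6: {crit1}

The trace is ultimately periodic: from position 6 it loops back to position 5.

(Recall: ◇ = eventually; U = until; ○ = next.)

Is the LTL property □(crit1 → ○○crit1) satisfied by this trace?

crit1 → ○○crit1 must hold at every position from 0 onward. It fails at position 0, so □(crit1 → ○○crit1) is false.
Positions where crit1 holds: 0, 3, 4, 5, 6.
Check ○○crit1 at each: 0→fails, 3→ok, 4→ok, 5→ok, 6→ok.

No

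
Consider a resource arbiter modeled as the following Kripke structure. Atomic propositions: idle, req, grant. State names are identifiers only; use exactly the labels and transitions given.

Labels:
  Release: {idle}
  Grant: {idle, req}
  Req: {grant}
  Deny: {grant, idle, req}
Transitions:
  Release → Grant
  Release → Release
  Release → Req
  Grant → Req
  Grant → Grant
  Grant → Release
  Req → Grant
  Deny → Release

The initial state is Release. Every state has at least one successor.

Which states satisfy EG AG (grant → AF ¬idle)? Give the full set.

{Release, Grant, Req}

States satisfying AG (grant → AF ¬idle): {Release, Grant, Req}.
States satisfying EG AG (grant → AF ¬idle): {Release, Grant, Req}.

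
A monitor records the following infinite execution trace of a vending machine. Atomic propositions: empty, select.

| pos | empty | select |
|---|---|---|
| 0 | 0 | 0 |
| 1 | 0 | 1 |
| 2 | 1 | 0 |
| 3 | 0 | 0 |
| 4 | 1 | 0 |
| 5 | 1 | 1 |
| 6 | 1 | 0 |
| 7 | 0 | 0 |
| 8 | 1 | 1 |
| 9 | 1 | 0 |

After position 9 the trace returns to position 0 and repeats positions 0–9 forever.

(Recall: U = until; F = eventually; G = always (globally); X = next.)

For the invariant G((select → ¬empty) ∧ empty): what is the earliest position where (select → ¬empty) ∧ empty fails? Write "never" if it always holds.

At position 0 the labels are {}, so (select → ¬empty) ∧ empty is false there. This is the first violation.

0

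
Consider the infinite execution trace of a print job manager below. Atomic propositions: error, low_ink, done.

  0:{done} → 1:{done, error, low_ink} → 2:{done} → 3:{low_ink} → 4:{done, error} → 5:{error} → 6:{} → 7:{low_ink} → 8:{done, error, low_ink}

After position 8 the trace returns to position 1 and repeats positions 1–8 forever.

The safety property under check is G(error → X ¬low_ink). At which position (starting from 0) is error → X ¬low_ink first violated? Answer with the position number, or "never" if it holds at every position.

Check error → X ¬low_ink at each position in order: 0 ✓, 1 ✓, 2 ✓, 3 ✓, 4 ✓, 5 ✓, 6 ✓, 7 ✓.
At position 8 the labels are {done, error, low_ink} and the next position 1 has {done, error, low_ink}, so error → X ¬low_ink is false there. This is the first violation.

8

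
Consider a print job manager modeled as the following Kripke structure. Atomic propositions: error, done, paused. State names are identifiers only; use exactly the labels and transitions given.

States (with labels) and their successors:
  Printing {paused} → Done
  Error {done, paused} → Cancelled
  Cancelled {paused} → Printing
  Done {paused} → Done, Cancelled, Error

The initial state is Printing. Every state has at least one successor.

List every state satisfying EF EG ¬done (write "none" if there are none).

States satisfying EG ¬done: {Printing, Cancelled, Done}.
States satisfying EF EG ¬done: {Printing, Error, Cancelled, Done}.

{Printing, Error, Cancelled, Done}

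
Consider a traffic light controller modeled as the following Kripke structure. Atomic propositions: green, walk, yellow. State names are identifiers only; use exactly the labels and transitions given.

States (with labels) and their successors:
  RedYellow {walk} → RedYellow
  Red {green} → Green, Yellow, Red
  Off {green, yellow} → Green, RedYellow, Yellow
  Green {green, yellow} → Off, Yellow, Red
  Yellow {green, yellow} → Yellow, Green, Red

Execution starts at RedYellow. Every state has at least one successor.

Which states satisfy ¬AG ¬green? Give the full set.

States satisfying ¬green: {RedYellow}.
States satisfying AG ¬green: {RedYellow}.
States satisfying ¬AG ¬green: {Red, Off, Green, Yellow}.

{Red, Off, Green, Yellow}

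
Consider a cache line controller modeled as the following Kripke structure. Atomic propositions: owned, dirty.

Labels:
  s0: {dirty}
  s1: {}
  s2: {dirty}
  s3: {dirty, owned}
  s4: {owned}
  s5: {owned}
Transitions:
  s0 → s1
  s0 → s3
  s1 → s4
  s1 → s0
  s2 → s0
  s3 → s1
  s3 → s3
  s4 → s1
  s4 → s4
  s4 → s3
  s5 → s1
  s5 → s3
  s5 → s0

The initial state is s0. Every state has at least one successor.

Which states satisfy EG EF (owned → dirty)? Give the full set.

{s0, s1, s2, s3, s4, s5}

States satisfying EF (owned → dirty): {s0, s1, s2, s3, s4, s5}.
States satisfying EG EF (owned → dirty): {s0, s1, s2, s3, s4, s5}.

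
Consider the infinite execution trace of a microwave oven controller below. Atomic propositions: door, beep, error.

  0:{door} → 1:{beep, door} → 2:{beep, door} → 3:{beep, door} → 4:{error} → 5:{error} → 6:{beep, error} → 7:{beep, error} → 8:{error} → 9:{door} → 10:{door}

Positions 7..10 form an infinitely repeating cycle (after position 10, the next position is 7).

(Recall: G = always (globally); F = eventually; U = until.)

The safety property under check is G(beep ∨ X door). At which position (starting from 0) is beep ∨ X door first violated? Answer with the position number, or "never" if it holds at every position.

Check beep ∨ X door at each position in order: 0 ✓, 1 ✓, 2 ✓, 3 ✓.
At position 4 the labels are {error} and the next position 5 has {error}, so beep ∨ X door is false there. This is the first violation.

4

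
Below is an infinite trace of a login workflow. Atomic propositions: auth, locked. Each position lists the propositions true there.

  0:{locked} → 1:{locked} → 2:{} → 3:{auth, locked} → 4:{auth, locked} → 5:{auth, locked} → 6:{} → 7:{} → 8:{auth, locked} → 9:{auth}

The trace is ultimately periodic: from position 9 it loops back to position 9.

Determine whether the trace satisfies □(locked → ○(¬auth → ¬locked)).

locked → ○(¬auth → ¬locked) must hold at every position from 0 onward. It fails at position 0, so □(locked → ○(¬auth → ¬locked)) is false.
Positions where locked holds: 0, 1, 3, 4, 5, 8.
Check ○(¬auth → ¬locked) at each: 0→fails, 1→ok, 3→ok, 4→ok, 5→ok, 8→ok.

No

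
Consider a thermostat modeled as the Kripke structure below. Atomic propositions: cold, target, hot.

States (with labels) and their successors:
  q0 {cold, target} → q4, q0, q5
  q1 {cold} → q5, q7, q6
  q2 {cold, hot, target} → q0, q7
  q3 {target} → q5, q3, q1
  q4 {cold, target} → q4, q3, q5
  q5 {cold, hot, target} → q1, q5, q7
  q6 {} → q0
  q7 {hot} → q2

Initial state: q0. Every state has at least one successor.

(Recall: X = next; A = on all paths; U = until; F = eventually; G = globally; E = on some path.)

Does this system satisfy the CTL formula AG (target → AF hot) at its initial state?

States satisfying target → AF hot: {q1, q2, q5, q6, q7}.
States satisfying AG (target → AF hot): ∅.
q0 is reachable from q0 and violates target → AF hot, so AG fails at q0.
q0 ∉ Sat(AG (target → AF hot)).

No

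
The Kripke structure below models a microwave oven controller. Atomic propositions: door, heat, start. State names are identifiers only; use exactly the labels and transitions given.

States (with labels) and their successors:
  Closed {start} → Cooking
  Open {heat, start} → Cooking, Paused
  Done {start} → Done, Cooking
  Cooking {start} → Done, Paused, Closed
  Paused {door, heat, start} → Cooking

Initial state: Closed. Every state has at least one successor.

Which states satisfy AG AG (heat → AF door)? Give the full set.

{Closed, Done, Cooking, Paused}

States satisfying AG (heat → AF door): {Closed, Done, Cooking, Paused}.
States satisfying AG AG (heat → AF door): {Closed, Done, Cooking, Paused}.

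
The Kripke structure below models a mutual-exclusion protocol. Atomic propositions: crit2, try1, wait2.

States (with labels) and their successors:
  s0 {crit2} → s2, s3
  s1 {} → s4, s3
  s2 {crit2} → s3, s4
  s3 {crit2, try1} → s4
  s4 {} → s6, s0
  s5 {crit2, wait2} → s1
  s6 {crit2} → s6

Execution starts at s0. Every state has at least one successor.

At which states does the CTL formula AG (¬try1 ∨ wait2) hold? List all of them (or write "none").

States satisfying ¬try1 ∨ wait2: {s0, s1, s2, s4, s5, s6}.
States satisfying AG (¬try1 ∨ wait2): {s6}.

{s6}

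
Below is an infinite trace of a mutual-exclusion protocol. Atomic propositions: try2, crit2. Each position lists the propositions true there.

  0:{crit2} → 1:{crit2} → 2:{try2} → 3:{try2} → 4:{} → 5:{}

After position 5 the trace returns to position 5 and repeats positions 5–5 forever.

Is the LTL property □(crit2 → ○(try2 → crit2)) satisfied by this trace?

crit2 → ○(try2 → crit2) must hold at every position from 0 onward. It fails at position 1, so □(crit2 → ○(try2 → crit2)) is false.
Positions where crit2 holds: 0, 1.
Check ○(try2 → crit2) at each: 0→ok, 1→fails.

No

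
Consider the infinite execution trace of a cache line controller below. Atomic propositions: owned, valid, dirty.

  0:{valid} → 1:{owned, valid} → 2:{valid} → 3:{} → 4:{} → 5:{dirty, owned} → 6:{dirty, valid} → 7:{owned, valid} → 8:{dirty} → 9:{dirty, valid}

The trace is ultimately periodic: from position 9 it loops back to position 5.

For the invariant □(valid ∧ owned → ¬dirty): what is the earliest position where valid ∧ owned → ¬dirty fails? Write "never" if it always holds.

never

valid ∧ owned → ¬dirty holds at every position 0..9, and those are all the positions the trace ever visits, so the invariant □(valid ∧ owned → ¬dirty) is never violated.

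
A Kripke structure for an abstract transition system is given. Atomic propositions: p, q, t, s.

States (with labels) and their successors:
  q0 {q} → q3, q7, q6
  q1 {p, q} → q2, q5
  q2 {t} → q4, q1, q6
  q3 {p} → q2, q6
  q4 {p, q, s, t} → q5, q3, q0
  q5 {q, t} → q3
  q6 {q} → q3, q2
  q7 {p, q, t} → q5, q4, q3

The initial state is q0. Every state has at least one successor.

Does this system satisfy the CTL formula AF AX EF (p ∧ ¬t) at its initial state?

States satisfying AX EF (p ∧ ¬t): {q0, q1, q2, q3, q4, q5, q6, q7}.
States satisfying AF AX EF (p ∧ ¬t): {q0, q1, q2, q3, q4, q5, q6, q7}.
q0 ∈ Sat(AF AX EF (p ∧ ¬t)).

Holds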